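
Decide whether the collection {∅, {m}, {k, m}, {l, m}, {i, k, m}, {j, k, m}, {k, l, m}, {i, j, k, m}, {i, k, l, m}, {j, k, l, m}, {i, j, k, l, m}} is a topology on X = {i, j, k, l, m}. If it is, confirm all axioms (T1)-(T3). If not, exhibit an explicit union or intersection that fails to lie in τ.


τ IS a topology on X.

Axiom (T1): ∅ ∈ τ? Yes; X ∈ τ? Yes.
Axiom (T2/T3): check pairwise unions and intersections of members of τ.
All pairwise intersections and unions checked — each lies in τ. Therefore τ satisfies (T1), (T2), (T3): it IS a topology on X.


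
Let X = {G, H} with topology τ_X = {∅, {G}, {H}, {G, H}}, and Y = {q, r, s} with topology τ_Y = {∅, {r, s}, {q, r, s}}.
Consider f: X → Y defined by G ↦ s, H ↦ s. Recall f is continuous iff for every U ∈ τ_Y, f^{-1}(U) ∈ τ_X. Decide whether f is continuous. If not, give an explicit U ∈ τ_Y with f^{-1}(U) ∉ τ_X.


f IS continuous.

Compute f^{-1}(U) for each U ∈ τ_Y:
  U = ∅: f^{-1}(U) = ∅ ∈ τ_X ✓.
  U = {r, s}: f^{-1}(U) = {G, H} ∈ τ_X ✓.
  U = {q, r, s}: f^{-1}(U) = {G, H} ∈ τ_X ✓.
Every preimage lies in τ_X, so f IS continuous.


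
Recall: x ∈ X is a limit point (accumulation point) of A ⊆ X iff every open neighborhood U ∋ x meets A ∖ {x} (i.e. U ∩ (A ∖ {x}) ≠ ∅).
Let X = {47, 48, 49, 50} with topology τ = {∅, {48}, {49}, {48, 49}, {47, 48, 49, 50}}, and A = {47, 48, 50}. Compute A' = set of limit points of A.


A' = {47, 50}

For each x ∈ X, list the open sets U ∈ τ with x ∈ U, then check whether U ∩ (A ∖ {x}) ≠ ∅ for every such U.
  x = 47: opens ∋ x are {47, 48, 49, 50}; each meets A ∖ {47}, so x IS a limit point.
  x = 48: open {48} ∋ x has {48} ∩ (A ∖ {48}) = ∅, so x is NOT a limit point.
  x = 49: open {49} ∋ x has {49} ∩ (A ∖ {49}) = ∅, so x is NOT a limit point.
  x = 50: opens ∋ x are {47, 48, 49, 50}; each meets A ∖ {50}, so x IS a limit point.
Collecting: A' = {47, 50}.


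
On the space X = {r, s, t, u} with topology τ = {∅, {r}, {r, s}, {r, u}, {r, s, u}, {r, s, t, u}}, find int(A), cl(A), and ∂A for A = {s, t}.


int(A) = ∅, cl(A) = {s, t}, ∂A = {s, t}.

Closed sets in (X, τ) are complements of opens:
  closed(X, τ) = {∅, {t}, {s, t}, {t, u}, {s, t, u}, {r, s, t, u}}.
int(A) = ⋃ {U ∈ τ : U ⊆ A}. Opens contained in A: ∅.
Taking the union of these: int(A) = ∅.
cl(A) = ⋂ {C closed : A ⊆ C}. Closed sets containing A: {s, t}, {s, t, u}, {r, s, t, u}.
Intersecting these: cl(A) = {s, t}.
∂A = cl(A) ∖ int(A) = {s, t} ∖ ∅ = {s, t}.


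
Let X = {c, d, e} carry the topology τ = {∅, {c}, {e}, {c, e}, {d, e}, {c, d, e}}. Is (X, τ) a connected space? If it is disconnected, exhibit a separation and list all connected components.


(X, τ) is disconnected; components = [{c}, {d, e}].

Find clopen sets (U ∈ τ with X ∖ U ∈ τ):
  U = ∅, X ∖ U = {c, d, e} — both open, so U is clopen.
  U = {c}, X ∖ U = {d, e} — both open, so U is clopen.
  U = {d, e}, X ∖ U = {c} — both open, so U is clopen.
  U = {c, d, e}, X ∖ U = ∅ — both open, so U is clopen.
Nontrivial clopen(s) exist: e.g. {c}. So (X, τ) is disconnected.
Compute connected components by grouping points that agree on all clopens:
  component: {c}
  component: {d, e}


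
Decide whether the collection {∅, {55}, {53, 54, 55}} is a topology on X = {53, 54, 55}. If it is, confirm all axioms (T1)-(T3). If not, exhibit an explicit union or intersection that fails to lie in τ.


τ IS a topology on X.

Axiom (T1): ∅ ∈ τ? Yes; X ∈ τ? Yes.
Axiom (T2/T3): check pairwise unions and intersections of members of τ.
All pairwise intersections and unions checked — each lies in τ. Therefore τ satisfies (T1), (T2), (T3): it IS a topology on X.


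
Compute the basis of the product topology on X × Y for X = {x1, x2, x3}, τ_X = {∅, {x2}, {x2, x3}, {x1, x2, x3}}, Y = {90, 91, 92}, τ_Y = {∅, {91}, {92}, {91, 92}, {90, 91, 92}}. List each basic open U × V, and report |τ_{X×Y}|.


Basis B = {∅ × ∅, {x2} × {91}, {x2} × {92}, {x2} × {91, 92}, {x2, x3} × {91}, {x2, x3} × {92}, {x1, x2, x3} × {91}, {x1, x2, x3} × {92}, {x2} × {90, 91, 92}, {x2, x3} × {91, 92}, {x1, x2, x3} × {91, 92}, {x2, x3} × {90, 91, 92}, {x1, x2, x3} × {90, 91, 92}}; |τ_{X×Y}| = 30.

Enumerate products U × V with U ∈ τ_X, V ∈ τ_Y (deduplicated):
  ∅ × ∅ = {} (∅)
  {x2} × {91} = {(x2,91)}
  {x2} × {92} = {(x2,92)}
  {x2} × {91, 92} = {(x2,91), (x2,92)}
  {x2, x3} × {91} = {(x2,91), (x3,91)}
  {x2, x3} × {92} = {(x2,92), (x3,92)}
  {x1, x2, x3} × {91} = {(x1,91), (x2,91), (x3,91)}
  {x1, x2, x3} × {92} = {(x1,92), (x2,92), (x3,92)}
  {x2} × {90, 91, 92} = {(x2,90), (x2,91), (x2,92)}
  {x2, x3} × {91, 92} = {(x2,91), (x2,92), (x3,91), (x3,92)}
  {x1, x2, x3} × {91, 92} = {(x1,91), (x1,92), (x2,91), (x2,92), (x3,91), (x3,92)}
  {x2, x3} × {90, 91, 92} = {(x2,90), (x2,91), (x2,92), (x3,90), (x3,91), (x3,92)}
  {x1, x2, x3} × {90, 91, 92} = {(x1,90), (x1,91), (x1,92), (x2,90), (x2,91), (x2,92), (x3,90), (x3,91), (x3,92)}
These 13 distinct sets form the basis B.
Close under arbitrary unions to get τ_{X×Y}; counting gives |τ_{X×Y}| = 30.


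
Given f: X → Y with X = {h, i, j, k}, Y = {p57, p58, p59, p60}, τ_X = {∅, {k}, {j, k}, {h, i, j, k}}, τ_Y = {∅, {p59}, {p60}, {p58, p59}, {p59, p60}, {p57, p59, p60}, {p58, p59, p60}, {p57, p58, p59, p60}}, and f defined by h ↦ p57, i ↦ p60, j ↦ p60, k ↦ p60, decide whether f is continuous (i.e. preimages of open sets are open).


f is NOT continuous.

Compute f^{-1}(U) for each U ∈ τ_Y:
  U = ∅: f^{-1}(U) = ∅ ∈ τ_X ✓.
  U = {p59}: f^{-1}(U) = ∅ ∈ τ_X ✓.
  U = {p60}: f^{-1}(U) = {i, j, k} ∉ τ_X ✗.
  U = {p58, p59}: f^{-1}(U) = ∅ ∈ τ_X ✓.
  U = {p59, p60}: f^{-1}(U) = {i, j, k} ∉ τ_X ✗.
  U = {p57, p59, p60}: f^{-1}(U) = {h, i, j, k} ∈ τ_X ✓.
  U = {p58, p59, p60}: f^{-1}(U) = {i, j, k} ∉ τ_X ✗.
  U = {p57, p58, p59, p60}: f^{-1}(U) = {h, i, j, k} ∈ τ_X ✓.
Found U = {p60} with f^{-1}(U) = {i, j, k} not in τ_X. Therefore f is NOT continuous.


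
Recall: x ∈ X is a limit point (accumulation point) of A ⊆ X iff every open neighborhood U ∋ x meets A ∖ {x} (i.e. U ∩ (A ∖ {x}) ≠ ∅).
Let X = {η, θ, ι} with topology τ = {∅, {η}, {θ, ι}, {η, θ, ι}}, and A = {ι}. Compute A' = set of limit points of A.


A' = {θ}

For each x ∈ X, list the open sets U ∈ τ with x ∈ U, then check whether U ∩ (A ∖ {x}) ≠ ∅ for every such U.
  x = η: open {η} ∋ x has {η} ∩ (A ∖ {η}) = ∅, so x is NOT a limit point.
  x = θ: opens ∋ x are {θ, ι}, {η, θ, ι}; each meets A ∖ {θ}, so x IS a limit point.
  x = ι: open {θ, ι} ∋ x has {θ, ι} ∩ (A ∖ {ι}) = ∅, so x is NOT a limit point.
Collecting: A' = {θ}.


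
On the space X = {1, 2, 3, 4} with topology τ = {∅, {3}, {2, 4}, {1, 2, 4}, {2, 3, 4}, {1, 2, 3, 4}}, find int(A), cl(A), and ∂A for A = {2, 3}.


int(A) = {3}, cl(A) = {1, 2, 3, 4}, ∂A = {1, 2, 4}.

Closed sets in (X, τ) are complements of opens:
  closed(X, τ) = {∅, {1}, {3}, {1, 3}, {1, 2, 4}, {1, 2, 3, 4}}.
int(A) = ⋃ {U ∈ τ : U ⊆ A}. Opens contained in A: ∅, {3}.
Taking the union of these: int(A) = {3}.
cl(A) = ⋂ {C closed : A ⊆ C}. Closed sets containing A: {1, 2, 3, 4}.
Intersecting these: cl(A) = {1, 2, 3, 4}.
∂A = cl(A) ∖ int(A) = {1, 2, 3, 4} ∖ {3} = {1, 2, 4}.


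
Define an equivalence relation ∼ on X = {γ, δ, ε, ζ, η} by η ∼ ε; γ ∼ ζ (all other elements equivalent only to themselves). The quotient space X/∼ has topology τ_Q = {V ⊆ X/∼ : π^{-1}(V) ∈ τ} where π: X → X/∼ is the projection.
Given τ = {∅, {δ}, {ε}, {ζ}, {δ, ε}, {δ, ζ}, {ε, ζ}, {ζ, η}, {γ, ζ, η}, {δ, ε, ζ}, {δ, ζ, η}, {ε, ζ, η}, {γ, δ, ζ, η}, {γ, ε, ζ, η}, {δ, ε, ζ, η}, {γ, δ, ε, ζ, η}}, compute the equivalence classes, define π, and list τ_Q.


X/∼ = {[γ=ζ], [δ], [ε=η]}; |τ_Q| = 4.

Equivalence classes: [γ=ζ], [δ], [ε=η].
Quotient map π: X → X/∼ sends γ ↦ [γ=ζ], δ ↦ [δ], ε ↦ [ε=η], ζ ↦ [γ=ζ], η ↦ [ε=η].
For each subset V ⊆ X/∼, compute π^{-1}(V) ⊆ X and check whether π^{-1}(V) ∈ τ. V is open in τ_Q iff π^{-1}(V) ∈ τ.
  V = {}: π^{-1}(V) = ∅ ∈ τ ✓.
  V = {[γ=ζ]}: π^{-1}(V) = {γ, ζ} ∉ τ ✗.
  V = {[δ]}: π^{-1}(V) = {δ} ∈ τ ✓.
  V = {[γ=ζ], [δ]}: π^{-1}(V) = {γ, δ, ζ} ∉ τ ✗.
  V = {[ε=η]}: π^{-1}(V) = {ε, η} ∉ τ ✗.
  V = {[γ=ζ], [ε=η]}: π^{-1}(V) = {γ, ε, ζ, η} ∈ τ ✓.
  V = {[δ], [ε=η]}: π^{-1}(V) = {δ, ε, η} ∉ τ ✗.
  V = {[γ=ζ], [δ], [ε=η]}: π^{-1}(V) = {γ, δ, ε, ζ, η} ∈ τ ✓.
Open sets in the quotient: τ_Q = {{}, {[δ]}, {[γ=ζ], [ε=η]}, {[γ=ζ], [δ], [ε=η]}} (4 elements).


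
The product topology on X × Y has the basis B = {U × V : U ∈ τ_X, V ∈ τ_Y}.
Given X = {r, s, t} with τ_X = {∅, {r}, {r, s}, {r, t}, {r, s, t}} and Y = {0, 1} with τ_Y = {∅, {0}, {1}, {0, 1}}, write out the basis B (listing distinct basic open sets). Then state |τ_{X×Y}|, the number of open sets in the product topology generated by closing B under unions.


Basis B = {∅ × ∅, {r} × {0}, {r} × {1}, {r} × {0, 1}, {r, s} × {0}, {r, t} × {0}, {r, s} × {1}, {r, t} × {1}, {r, s, t} × {0}, {r, s, t} × {1}, {r, s} × {0, 1}, {r, t} × {0, 1}, {r, s, t} × {0, 1}}; |τ_{X×Y}| = 25.

Enumerate products U × V with U ∈ τ_X, V ∈ τ_Y (deduplicated):
  ∅ × ∅ = {} (∅)
  {r} × {0} = {(r,0)}
  {r} × {1} = {(r,1)}
  {r} × {0, 1} = {(r,0), (r,1)}
  {r, s} × {0} = {(r,0), (s,0)}
  {r, t} × {0} = {(r,0), (t,0)}
  {r, s} × {1} = {(r,1), (s,1)}
  {r, t} × {1} = {(r,1), (t,1)}
  {r, s, t} × {0} = {(r,0), (s,0), (t,0)}
  {r, s, t} × {1} = {(r,1), (s,1), (t,1)}
  {r, s} × {0, 1} = {(r,0), (r,1), (s,0), (s,1)}
  {r, t} × {0, 1} = {(r,0), (r,1), (t,0), (t,1)}
  {r, s, t} × {0, 1} = {(r,0), (r,1), (s,0), (s,1), (t,0), (t,1)}
These 13 distinct sets form the basis B.
Close under arbitrary unions to get τ_{X×Y}; counting gives |τ_{X×Y}| = 25.


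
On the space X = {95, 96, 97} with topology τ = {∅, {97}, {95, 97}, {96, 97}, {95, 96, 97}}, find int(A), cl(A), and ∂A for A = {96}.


int(A) = ∅, cl(A) = {96}, ∂A = {96}.

Closed sets in (X, τ) are complements of opens:
  closed(X, τ) = {∅, {95}, {96}, {95, 96}, {95, 96, 97}}.
int(A) = ⋃ {U ∈ τ : U ⊆ A}. Opens contained in A: ∅.
Taking the union of these: int(A) = ∅.
cl(A) = ⋂ {C closed : A ⊆ C}. Closed sets containing A: {96}, {95, 96}, {95, 96, 97}.
Intersecting these: cl(A) = {96}.
∂A = cl(A) ∖ int(A) = {96} ∖ ∅ = {96}.


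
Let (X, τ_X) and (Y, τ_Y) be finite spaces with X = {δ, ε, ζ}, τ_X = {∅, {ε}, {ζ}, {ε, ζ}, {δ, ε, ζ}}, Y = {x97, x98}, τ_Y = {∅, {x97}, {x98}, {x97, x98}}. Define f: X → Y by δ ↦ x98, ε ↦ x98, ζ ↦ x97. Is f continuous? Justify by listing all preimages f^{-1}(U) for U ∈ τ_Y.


f is NOT continuous.

Compute f^{-1}(U) for each U ∈ τ_Y:
  U = ∅: f^{-1}(U) = ∅ ∈ τ_X ✓.
  U = {x97}: f^{-1}(U) = {ζ} ∈ τ_X ✓.
  U = {x98}: f^{-1}(U) = {δ, ε} ∉ τ_X ✗.
  U = {x97, x98}: f^{-1}(U) = {δ, ε, ζ} ∈ τ_X ✓.
Found U = {x98} with f^{-1}(U) = {δ, ε} not in τ_X. Therefore f is NOT continuous.


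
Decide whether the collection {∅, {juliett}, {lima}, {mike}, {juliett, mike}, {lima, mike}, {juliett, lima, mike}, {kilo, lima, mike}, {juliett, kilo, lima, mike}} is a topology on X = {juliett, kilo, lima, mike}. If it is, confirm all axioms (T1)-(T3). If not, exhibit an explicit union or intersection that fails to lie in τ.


τ is NOT a topology on X.

Axiom (T1): ∅ ∈ τ? Yes; X ∈ τ? Yes.
Axiom (T2/T3): check pairwise unions and intersections of members of τ.
Counterexample for (T2): {juliett} ∪ {lima} = {juliett, lima} ∉ τ. Therefore τ is NOT a topology.


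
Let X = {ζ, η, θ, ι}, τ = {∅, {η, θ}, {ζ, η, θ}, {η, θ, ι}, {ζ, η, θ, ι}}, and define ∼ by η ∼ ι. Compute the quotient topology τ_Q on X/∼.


X/∼ = {[ζ], [η=ι], [θ]}; |τ_Q| = 3.

Equivalence classes: [ζ], [η=ι], [θ].
Quotient map π: X → X/∼ sends ζ ↦ [ζ], η ↦ [η=ι], θ ↦ [θ], ι ↦ [η=ι].
For each subset V ⊆ X/∼, compute π^{-1}(V) ⊆ X and check whether π^{-1}(V) ∈ τ. V is open in τ_Q iff π^{-1}(V) ∈ τ.
  V = {}: π^{-1}(V) = ∅ ∈ τ ✓.
  V = {[ζ]}: π^{-1}(V) = {ζ} ∉ τ ✗.
  V = {[η=ι]}: π^{-1}(V) = {η, ι} ∉ τ ✗.
  V = {[ζ], [η=ι]}: π^{-1}(V) = {ζ, η, ι} ∉ τ ✗.
  V = {[θ]}: π^{-1}(V) = {θ} ∉ τ ✗.
  V = {[ζ], [θ]}: π^{-1}(V) = {ζ, θ} ∉ τ ✗.
  V = {[η=ι], [θ]}: π^{-1}(V) = {η, θ, ι} ∈ τ ✓.
  V = {[ζ], [η=ι], [θ]}: π^{-1}(V) = {ζ, η, θ, ι} ∈ τ ✓.
Open sets in the quotient: τ_Q = {{}, {[η=ι], [θ]}, {[ζ], [η=ι], [θ]}} (3 elements).


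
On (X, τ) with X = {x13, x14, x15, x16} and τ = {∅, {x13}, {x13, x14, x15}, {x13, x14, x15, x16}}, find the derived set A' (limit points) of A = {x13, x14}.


A' = {x14, x15, x16}

For each x ∈ X, list the open sets U ∈ τ with x ∈ U, then check whether U ∩ (A ∖ {x}) ≠ ∅ for every such U.
  x = x13: open {x13} ∋ x has {x13} ∩ (A ∖ {x13}) = ∅, so x is NOT a limit point.
  x = x14: opens ∋ x are {x13, x14, x15}, {x13, x14, x15, x16}; each meets A ∖ {x14}, so x IS a limit point.
  x = x15: opens ∋ x are {x13, x14, x15}, {x13, x14, x15, x16}; each meets A ∖ {x15}, so x IS a limit point.
  x = x16: opens ∋ x are {x13, x14, x15, x16}; each meets A ∖ {x16}, so x IS a limit point.
Collecting: A' = {x14, x15, x16}.


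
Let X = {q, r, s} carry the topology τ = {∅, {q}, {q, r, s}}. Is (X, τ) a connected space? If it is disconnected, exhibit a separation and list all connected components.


(X, τ) is connected.

Find clopen sets (U ∈ τ with X ∖ U ∈ τ):
  U = ∅, X ∖ U = {q, r, s} — both open, so U is clopen.
  U = {q, r, s}, X ∖ U = ∅ — both open, so U is clopen.
Only trivial clopens (∅ and X) exist, so (X, τ) is connected.
Compute connected components by grouping points that agree on all clopens:
  component: {q, r, s}


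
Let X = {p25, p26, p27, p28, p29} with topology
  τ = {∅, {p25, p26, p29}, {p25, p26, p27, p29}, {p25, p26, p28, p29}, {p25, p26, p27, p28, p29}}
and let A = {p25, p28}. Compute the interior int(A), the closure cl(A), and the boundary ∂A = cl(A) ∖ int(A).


int(A) = ∅, cl(A) = {p25, p26, p27, p28, p29}, ∂A = {p25, p26, p27, p28, p29}.

Closed sets in (X, τ) are complements of opens:
  closed(X, τ) = {∅, {p27}, {p28}, {p27, p28}, {p25, p26, p27, p28, p29}}.
int(A) = ⋃ {U ∈ τ : U ⊆ A}. Opens contained in A: ∅.
Taking the union of these: int(A) = ∅.
cl(A) = ⋂ {C closed : A ⊆ C}. Closed sets containing A: {p25, p26, p27, p28, p29}.
Intersecting these: cl(A) = {p25, p26, p27, p28, p29}.
∂A = cl(A) ∖ int(A) = {p25, p26, p27, p28, p29} ∖ ∅ = {p25, p26, p27, p28, p29}.


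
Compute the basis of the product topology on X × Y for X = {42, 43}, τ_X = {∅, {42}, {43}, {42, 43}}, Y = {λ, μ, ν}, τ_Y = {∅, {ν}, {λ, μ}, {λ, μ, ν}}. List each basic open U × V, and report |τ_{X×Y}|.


Basis B = {∅ × ∅, {42} × {ν}, {43} × {ν}, {42} × {λ, μ}, {42, 43} × {ν}, {43} × {λ, μ}, {42} × {λ, μ, ν}, {43} × {λ, μ, ν}, {42, 43} × {λ, μ}, {42, 43} × {λ, μ, ν}}; |τ_{X×Y}| = 16.

Enumerate products U × V with U ∈ τ_X, V ∈ τ_Y (deduplicated):
  ∅ × ∅ = {} (∅)
  {42} × {ν} = {(42,ν)}
  {43} × {ν} = {(43,ν)}
  {42} × {λ, μ} = {(42,λ), (42,μ)}
  {42, 43} × {ν} = {(42,ν), (43,ν)}
  {43} × {λ, μ} = {(43,λ), (43,μ)}
  {42} × {λ, μ, ν} = {(42,λ), (42,μ), (42,ν)}
  {43} × {λ, μ, ν} = {(43,λ), (43,μ), (43,ν)}
  {42, 43} × {λ, μ} = {(42,λ), (42,μ), (43,λ), (43,μ)}
  {42, 43} × {λ, μ, ν} = {(42,λ), (42,μ), (42,ν), (43,λ), (43,μ), (43,ν)}
These 10 distinct sets form the basis B.
Close under arbitrary unions to get τ_{X×Y}; counting gives |τ_{X×Y}| = 16.


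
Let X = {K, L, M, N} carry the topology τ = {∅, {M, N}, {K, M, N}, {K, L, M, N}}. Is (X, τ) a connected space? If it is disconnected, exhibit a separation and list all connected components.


(X, τ) is connected.

Find clopen sets (U ∈ τ with X ∖ U ∈ τ):
  U = ∅, X ∖ U = {K, L, M, N} — both open, so U is clopen.
  U = {K, L, M, N}, X ∖ U = ∅ — both open, so U is clopen.
Only trivial clopens (∅ and X) exist, so (X, τ) is connected.
Compute connected components by grouping points that agree on all clopens:
  component: {K, L, M, N}


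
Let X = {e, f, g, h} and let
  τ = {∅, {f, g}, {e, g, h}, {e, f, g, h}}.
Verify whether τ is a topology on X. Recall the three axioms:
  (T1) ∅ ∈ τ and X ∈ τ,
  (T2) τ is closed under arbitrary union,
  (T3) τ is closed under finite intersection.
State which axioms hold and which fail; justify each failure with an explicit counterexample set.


τ is NOT a topology on X.

Axiom (T1): ∅ ∈ τ? Yes; X ∈ τ? Yes.
Axiom (T2/T3): check pairwise unions and intersections of members of τ.
Counterexample for (T3): {f, g} ∩ {e, g, h} = {g} ∉ τ. Therefore τ is NOT a topology.


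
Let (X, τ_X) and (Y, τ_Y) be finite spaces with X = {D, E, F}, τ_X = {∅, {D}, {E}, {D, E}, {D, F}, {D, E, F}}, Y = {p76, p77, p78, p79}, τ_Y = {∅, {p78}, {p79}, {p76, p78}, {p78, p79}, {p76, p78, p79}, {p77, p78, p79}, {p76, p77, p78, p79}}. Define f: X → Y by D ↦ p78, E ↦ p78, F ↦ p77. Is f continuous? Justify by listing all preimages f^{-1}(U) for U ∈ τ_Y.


f IS continuous.

Compute f^{-1}(U) for each U ∈ τ_Y:
  U = ∅: f^{-1}(U) = ∅ ∈ τ_X ✓.
  U = {p78}: f^{-1}(U) = {D, E} ∈ τ_X ✓.
  U = {p79}: f^{-1}(U) = ∅ ∈ τ_X ✓.
  U = {p76, p78}: f^{-1}(U) = {D, E} ∈ τ_X ✓.
  U = {p78, p79}: f^{-1}(U) = {D, E} ∈ τ_X ✓.
  U = {p76, p78, p79}: f^{-1}(U) = {D, E} ∈ τ_X ✓.
  U = {p77, p78, p79}: f^{-1}(U) = {D, E, F} ∈ τ_X ✓.
  U = {p76, p77, p78, p79}: f^{-1}(U) = {D, E, F} ∈ τ_X ✓.
Every preimage lies in τ_X, so f IS continuous.


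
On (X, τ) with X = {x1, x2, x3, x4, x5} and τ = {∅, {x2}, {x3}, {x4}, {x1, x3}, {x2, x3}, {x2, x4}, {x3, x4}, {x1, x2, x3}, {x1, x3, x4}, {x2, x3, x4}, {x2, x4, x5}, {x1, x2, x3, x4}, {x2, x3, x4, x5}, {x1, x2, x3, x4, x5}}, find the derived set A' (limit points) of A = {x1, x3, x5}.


A' = {x1}

For each x ∈ X, list the open sets U ∈ τ with x ∈ U, then check whether U ∩ (A ∖ {x}) ≠ ∅ for every such U.
  x = x1: opens ∋ x are {x1, x3}, {x1, x2, x3}, {x1, x3, x4}, {x1, x2, x3, x4}, {x1, x2, x3, x4, x5}; each meets A ∖ {x1}, so x IS a limit point.
  x = x2: open {x2} ∋ x has {x2} ∩ (A ∖ {x2}) = ∅, so x is NOT a limit point.
  x = x3: open {x3} ∋ x has {x3} ∩ (A ∖ {x3}) = ∅, so x is NOT a limit point.
  x = x4: open {x4} ∋ x has {x4} ∩ (A ∖ {x4}) = ∅, so x is NOT a limit point.
  x = x5: open {x2, x4, x5} ∋ x has {x2, x4, x5} ∩ (A ∖ {x5}) = ∅, so x is NOT a limit point.
Collecting: A' = {x1}.


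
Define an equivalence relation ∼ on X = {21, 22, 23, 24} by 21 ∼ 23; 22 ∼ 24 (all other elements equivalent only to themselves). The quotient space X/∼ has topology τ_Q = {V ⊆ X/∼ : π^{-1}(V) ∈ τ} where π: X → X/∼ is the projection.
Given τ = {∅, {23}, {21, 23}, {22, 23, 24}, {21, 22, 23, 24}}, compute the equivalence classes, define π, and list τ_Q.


X/∼ = {[21=23], [22=24]}; |τ_Q| = 3.

Equivalence classes: [21=23], [22=24].
Quotient map π: X → X/∼ sends 21 ↦ [21=23], 22 ↦ [22=24], 23 ↦ [21=23], 24 ↦ [22=24].
For each subset V ⊆ X/∼, compute π^{-1}(V) ⊆ X and check whether π^{-1}(V) ∈ τ. V is open in τ_Q iff π^{-1}(V) ∈ τ.
  V = {}: π^{-1}(V) = ∅ ∈ τ ✓.
  V = {[21=23]}: π^{-1}(V) = {21, 23} ∈ τ ✓.
  V = {[22=24]}: π^{-1}(V) = {22, 24} ∉ τ ✗.
  V = {[21=23], [22=24]}: π^{-1}(V) = {21, 22, 23, 24} ∈ τ ✓.
Open sets in the quotient: τ_Q = {{}, {[21=23]}, {[21=23], [22=24]}} (3 elements).


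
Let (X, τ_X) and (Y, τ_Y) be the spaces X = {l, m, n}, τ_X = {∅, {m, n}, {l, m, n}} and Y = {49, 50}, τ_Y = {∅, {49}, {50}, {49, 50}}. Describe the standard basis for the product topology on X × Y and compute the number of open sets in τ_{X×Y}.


Basis B = {∅ × ∅, {m, n} × {49}, {m, n} × {50}, {l, m, n} × {49}, {l, m, n} × {50}, {m, n} × {49, 50}, {l, m, n} × {49, 50}}; |τ_{X×Y}| = 9.

Enumerate products U × V with U ∈ τ_X, V ∈ τ_Y (deduplicated):
  ∅ × ∅ = {} (∅)
  {m, n} × {49} = {(m,49), (n,49)}
  {m, n} × {50} = {(m,50), (n,50)}
  {l, m, n} × {49} = {(l,49), (m,49), (n,49)}
  {l, m, n} × {50} = {(l,50), (m,50), (n,50)}
  {m, n} × {49, 50} = {(m,49), (m,50), (n,49), (n,50)}
  {l, m, n} × {49, 50} = {(l,49), (l,50), (m,49), (m,50), (n,49), (n,50)}
These 7 distinct sets form the basis B.
Close under arbitrary unions to get τ_{X×Y}; counting gives |τ_{X×Y}| = 9.


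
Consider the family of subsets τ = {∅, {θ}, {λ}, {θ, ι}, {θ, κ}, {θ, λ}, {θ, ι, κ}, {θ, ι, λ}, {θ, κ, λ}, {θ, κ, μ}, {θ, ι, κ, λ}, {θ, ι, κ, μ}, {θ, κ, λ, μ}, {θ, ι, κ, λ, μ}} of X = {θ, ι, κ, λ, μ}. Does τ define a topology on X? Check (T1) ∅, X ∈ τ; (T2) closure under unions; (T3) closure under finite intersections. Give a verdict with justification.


τ IS a topology on X.

Axiom (T1): ∅ ∈ τ? Yes; X ∈ τ? Yes.
Axiom (T2/T3): check pairwise unions and intersections of members of τ.
All pairwise intersections and unions checked — each lies in τ. Therefore τ satisfies (T1), (T2), (T3): it IS a topology on X.


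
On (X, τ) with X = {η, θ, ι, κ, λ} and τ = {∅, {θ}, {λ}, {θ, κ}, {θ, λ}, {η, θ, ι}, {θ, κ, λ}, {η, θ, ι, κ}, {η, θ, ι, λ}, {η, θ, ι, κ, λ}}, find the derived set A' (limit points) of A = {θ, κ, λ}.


A' = {η, ι, κ}

For each x ∈ X, list the open sets U ∈ τ with x ∈ U, then check whether U ∩ (A ∖ {x}) ≠ ∅ for every such U.
  x = η: opens ∋ x are {η, θ, ι}, {η, θ, ι, κ}, {η, θ, ι, λ}, {η, θ, ι, κ, λ}; each meets A ∖ {η}, so x IS a limit point.
  x = θ: open {θ} ∋ x has {θ} ∩ (A ∖ {θ}) = ∅, so x is NOT a limit point.
  x = ι: opens ∋ x are {η, θ, ι}, {η, θ, ι, κ}, {η, θ, ι, λ}, {η, θ, ι, κ, λ}; each meets A ∖ {ι}, so x IS a limit point.
  x = κ: opens ∋ x are {θ, κ}, {θ, κ, λ}, {η, θ, ι, κ}, {η, θ, ι, κ, λ}; each meets A ∖ {κ}, so x IS a limit point.
  x = λ: open {λ} ∋ x has {λ} ∩ (A ∖ {λ}) = ∅, so x is NOT a limit point.
Collecting: A' = {η, ι, κ}.


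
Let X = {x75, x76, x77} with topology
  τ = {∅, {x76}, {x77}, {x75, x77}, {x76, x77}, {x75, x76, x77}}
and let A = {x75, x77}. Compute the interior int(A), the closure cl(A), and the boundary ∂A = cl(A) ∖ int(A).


int(A) = {x75, x77}, cl(A) = {x75, x77}, ∂A = ∅.

Closed sets in (X, τ) are complements of opens:
  closed(X, τ) = {∅, {x75}, {x76}, {x75, x76}, {x75, x77}, {x75, x76, x77}}.
int(A) = ⋃ {U ∈ τ : U ⊆ A}. Opens contained in A: ∅, {x77}, {x75, x77}.
Taking the union of these: int(A) = {x75, x77}.
cl(A) = ⋂ {C closed : A ⊆ C}. Closed sets containing A: {x75, x77}, {x75, x76, x77}.
Intersecting these: cl(A) = {x75, x77}.
∂A = cl(A) ∖ int(A) = {x75, x77} ∖ {x75, x77} = ∅.


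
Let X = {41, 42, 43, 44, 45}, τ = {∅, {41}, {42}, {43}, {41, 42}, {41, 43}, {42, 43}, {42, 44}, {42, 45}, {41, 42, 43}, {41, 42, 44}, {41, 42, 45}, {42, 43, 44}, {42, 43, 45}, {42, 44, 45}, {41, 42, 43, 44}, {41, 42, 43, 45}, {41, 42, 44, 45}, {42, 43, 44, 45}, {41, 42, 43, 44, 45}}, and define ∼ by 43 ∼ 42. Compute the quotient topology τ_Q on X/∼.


X/∼ = {[41], [42=43], [44], [45]}; |τ_Q| = 10.

Equivalence classes: [41], [42=43], [44], [45].
Quotient map π: X → X/∼ sends 41 ↦ [41], 42 ↦ [42=43], 43 ↦ [42=43], 44 ↦ [44], 45 ↦ [45].
For each subset V ⊆ X/∼, compute π^{-1}(V) ⊆ X and check whether π^{-1}(V) ∈ τ. V is open in τ_Q iff π^{-1}(V) ∈ τ.
  V = {}: π^{-1}(V) = ∅ ∈ τ ✓.
  V = {[41]}: π^{-1}(V) = {41} ∈ τ ✓.
  V = {[42=43]}: π^{-1}(V) = {42, 43} ∈ τ ✓.
  V = {[41], [42=43]}: π^{-1}(V) = {41, 42, 43} ∈ τ ✓.
  V = {[44]}: π^{-1}(V) = {44} ∉ τ ✗.
  V = {[41], [44]}: π^{-1}(V) = {41, 44} ∉ τ ✗.
  V = {[42=43], [44]}: π^{-1}(V) = {42, 43, 44} ∈ τ ✓.
  V = {[41], [42=43], [44]}: π^{-1}(V) = {41, 42, 43, 44} ∈ τ ✓.
  V = {[45]}: π^{-1}(V) = {45} ∉ τ ✗.
  V = {[41], [45]}: π^{-1}(V) = {41, 45} ∉ τ ✗.
  V = {[42=43], [45]}: π^{-1}(V) = {42, 43, 45} ∈ τ ✓.
  V = {[41], [42=43], [45]}: π^{-1}(V) = {41, 42, 43, 45} ∈ τ ✓.
  V = {[44], [45]}: π^{-1}(V) = {44, 45} ∉ τ ✗.
  V = {[41], [44], [45]}: π^{-1}(V) = {41, 44, 45} ∉ τ ✗.
  V = {[42=43], [44], [45]}: π^{-1}(V) = {42, 43, 44, 45} ∈ τ ✓.
  V = {[41], [42=43], [44], [45]}: π^{-1}(V) = {41, 42, 43, 44, 45} ∈ τ ✓.
Open sets in the quotient: τ_Q = {{}, {[41]}, {[42=43]}, {[41], [42=43]}, {[42=43], [44]}, {[41], [42=43], [44]}, {[42=43], [45]}, {[41], [42=43], [45]}, {[42=43], [44], [45]}, {[41], [42=43], [44], [45]}} (10 elements).


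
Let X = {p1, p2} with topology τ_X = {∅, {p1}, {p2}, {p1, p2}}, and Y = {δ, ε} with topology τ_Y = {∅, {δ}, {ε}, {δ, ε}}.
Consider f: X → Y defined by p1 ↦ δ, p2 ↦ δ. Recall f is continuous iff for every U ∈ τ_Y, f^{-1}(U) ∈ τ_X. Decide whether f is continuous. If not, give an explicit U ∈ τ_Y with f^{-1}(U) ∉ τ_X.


f IS continuous.

Compute f^{-1}(U) for each U ∈ τ_Y:
  U = ∅: f^{-1}(U) = ∅ ∈ τ_X ✓.
  U = {δ}: f^{-1}(U) = {p1, p2} ∈ τ_X ✓.
  U = {ε}: f^{-1}(U) = ∅ ∈ τ_X ✓.
  U = {δ, ε}: f^{-1}(U) = {p1, p2} ∈ τ_X ✓.
Every preimage lies in τ_X, so f IS continuous.


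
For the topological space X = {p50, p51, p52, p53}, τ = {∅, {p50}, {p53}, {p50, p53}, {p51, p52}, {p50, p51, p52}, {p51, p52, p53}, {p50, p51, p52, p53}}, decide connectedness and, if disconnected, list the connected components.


(X, τ) is disconnected; components = [{p50}, {p53}, {p51, p52}].

Find clopen sets (U ∈ τ with X ∖ U ∈ τ):
  U = ∅, X ∖ U = {p50, p51, p52, p53} — both open, so U is clopen.
  U = {p50}, X ∖ U = {p51, p52, p53} — both open, so U is clopen.
  U = {p53}, X ∖ U = {p50, p51, p52} — both open, so U is clopen.
  U = {p50, p53}, X ∖ U = {p51, p52} — both open, so U is clopen.
  U = {p51, p52}, X ∖ U = {p50, p53} — both open, so U is clopen.
  U = {p50, p51, p52}, X ∖ U = {p53} — both open, so U is clopen.
  U = {p51, p52, p53}, X ∖ U = {p50} — both open, so U is clopen.
  U = {p50, p51, p52, p53}, X ∖ U = ∅ — both open, so U is clopen.
Nontrivial clopen(s) exist: e.g. {p53}. So (X, τ) is disconnected.
Compute connected components by grouping points that agree on all clopens:
  component: {p50}
  component: {p53}
  component: {p51, p52}


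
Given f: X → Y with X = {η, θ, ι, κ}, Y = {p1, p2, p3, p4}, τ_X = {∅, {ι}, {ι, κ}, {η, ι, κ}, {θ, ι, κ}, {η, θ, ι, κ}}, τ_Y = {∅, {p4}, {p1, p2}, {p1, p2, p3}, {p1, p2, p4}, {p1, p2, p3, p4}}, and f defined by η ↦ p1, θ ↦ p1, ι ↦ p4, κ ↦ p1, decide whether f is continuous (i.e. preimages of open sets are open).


f is NOT continuous.

Compute f^{-1}(U) for each U ∈ τ_Y:
  U = ∅: f^{-1}(U) = ∅ ∈ τ_X ✓.
  U = {p4}: f^{-1}(U) = {ι} ∈ τ_X ✓.
  U = {p1, p2}: f^{-1}(U) = {η, θ, κ} ∉ τ_X ✗.
  U = {p1, p2, p3}: f^{-1}(U) = {η, θ, κ} ∉ τ_X ✗.
  U = {p1, p2, p4}: f^{-1}(U) = {η, θ, ι, κ} ∈ τ_X ✓.
  U = {p1, p2, p3, p4}: f^{-1}(U) = {η, θ, ι, κ} ∈ τ_X ✓.
Found U = {p1, p2} with f^{-1}(U) = {η, θ, κ} not in τ_X. Therefore f is NOT continuous.


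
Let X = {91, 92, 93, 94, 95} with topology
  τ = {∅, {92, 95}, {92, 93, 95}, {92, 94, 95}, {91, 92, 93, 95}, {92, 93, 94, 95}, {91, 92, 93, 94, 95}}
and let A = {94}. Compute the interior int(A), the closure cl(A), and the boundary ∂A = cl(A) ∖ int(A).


int(A) = ∅, cl(A) = {94}, ∂A = {94}.

Closed sets in (X, τ) are complements of opens:
  closed(X, τ) = {∅, {91}, {94}, {91, 93}, {91, 94}, {91, 93, 94}, {91, 92, 93, 94, 95}}.
int(A) = ⋃ {U ∈ τ : U ⊆ A}. Opens contained in A: ∅.
Taking the union of these: int(A) = ∅.
cl(A) = ⋂ {C closed : A ⊆ C}. Closed sets containing A: {94}, {91, 94}, {91, 93, 94}, {91, 92, 93, 94, 95}.
Intersecting these: cl(A) = {94}.
∂A = cl(A) ∖ int(A) = {94} ∖ ∅ = {94}.


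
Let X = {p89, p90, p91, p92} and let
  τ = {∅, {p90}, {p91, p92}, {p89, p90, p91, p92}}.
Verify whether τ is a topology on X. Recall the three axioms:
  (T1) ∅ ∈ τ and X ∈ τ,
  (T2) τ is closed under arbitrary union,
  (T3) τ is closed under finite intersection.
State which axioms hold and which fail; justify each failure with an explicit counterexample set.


τ is NOT a topology on X.

Axiom (T1): ∅ ∈ τ? Yes; X ∈ τ? Yes.
Axiom (T2/T3): check pairwise unions and intersections of members of τ.
Counterexample for (T2): {p90} ∪ {p91, p92} = {p90, p91, p92} ∉ τ. Therefore τ is NOT a topology.


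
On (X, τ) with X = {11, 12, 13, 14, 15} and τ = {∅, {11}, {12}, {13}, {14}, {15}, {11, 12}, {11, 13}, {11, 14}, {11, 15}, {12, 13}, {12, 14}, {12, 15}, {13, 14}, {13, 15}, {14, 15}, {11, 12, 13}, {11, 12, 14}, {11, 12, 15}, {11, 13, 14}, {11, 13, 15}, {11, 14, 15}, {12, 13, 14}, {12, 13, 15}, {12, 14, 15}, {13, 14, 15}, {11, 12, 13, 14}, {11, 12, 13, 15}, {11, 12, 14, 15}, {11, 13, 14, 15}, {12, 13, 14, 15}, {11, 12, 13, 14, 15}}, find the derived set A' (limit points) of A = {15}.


A' = ∅

For each x ∈ X, list the open sets U ∈ τ with x ∈ U, then check whether U ∩ (A ∖ {x}) ≠ ∅ for every such U.
  x = 11: open {11} ∋ x has {11} ∩ (A ∖ {11}) = ∅, so x is NOT a limit point.
  x = 12: open {12} ∋ x has {12} ∩ (A ∖ {12}) = ∅, so x is NOT a limit point.
  x = 13: open {13} ∋ x has {13} ∩ (A ∖ {13}) = ∅, so x is NOT a limit point.
  x = 14: open {14} ∋ x has {14} ∩ (A ∖ {14}) = ∅, so x is NOT a limit point.
  x = 15: open {15} ∋ x has {15} ∩ (A ∖ {15}) = ∅, so x is NOT a limit point.
Collecting: A' = ∅.


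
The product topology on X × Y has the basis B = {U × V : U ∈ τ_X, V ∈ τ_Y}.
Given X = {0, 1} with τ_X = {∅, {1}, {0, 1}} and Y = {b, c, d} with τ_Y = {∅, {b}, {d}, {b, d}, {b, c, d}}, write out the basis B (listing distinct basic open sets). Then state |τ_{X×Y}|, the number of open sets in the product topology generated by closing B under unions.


Basis B = {∅ × ∅, {1} × {b}, {1} × {d}, {0, 1} × {b}, {0, 1} × {d}, {1} × {b, d}, {1} × {b, c, d}, {0, 1} × {b, d}, {0, 1} × {b, c, d}}; |τ_{X×Y}| = 14.

Enumerate products U × V with U ∈ τ_X, V ∈ τ_Y (deduplicated):
  ∅ × ∅ = {} (∅)
  {1} × {b} = {(1,b)}
  {1} × {d} = {(1,d)}
  {0, 1} × {b} = {(0,b), (1,b)}
  {0, 1} × {d} = {(0,d), (1,d)}
  {1} × {b, d} = {(1,b), (1,d)}
  {1} × {b, c, d} = {(1,b), (1,c), (1,d)}
  {0, 1} × {b, d} = {(0,b), (0,d), (1,b), (1,d)}
  {0, 1} × {b, c, d} = {(0,b), (0,c), (0,d), (1,b), (1,c), (1,d)}
These 9 distinct sets form the basis B.
Close under arbitrary unions to get τ_{X×Y}; counting gives |τ_{X×Y}| = 14.


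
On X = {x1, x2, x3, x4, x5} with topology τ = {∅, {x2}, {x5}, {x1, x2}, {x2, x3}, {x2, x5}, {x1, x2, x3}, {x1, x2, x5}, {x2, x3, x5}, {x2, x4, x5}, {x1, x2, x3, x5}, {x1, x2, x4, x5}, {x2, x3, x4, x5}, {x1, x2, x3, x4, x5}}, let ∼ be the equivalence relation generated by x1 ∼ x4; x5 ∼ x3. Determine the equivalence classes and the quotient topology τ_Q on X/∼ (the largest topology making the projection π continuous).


X/∼ = {[x1=x4], [x2], [x3=x5]}; |τ_Q| = 4.

Equivalence classes: [x1=x4], [x2], [x3=x5].
Quotient map π: X → X/∼ sends x1 ↦ [x1=x4], x2 ↦ [x2], x3 ↦ [x3=x5], x4 ↦ [x1=x4], x5 ↦ [x3=x5].
For each subset V ⊆ X/∼, compute π^{-1}(V) ⊆ X and check whether π^{-1}(V) ∈ τ. V is open in τ_Q iff π^{-1}(V) ∈ τ.
  V = {}: π^{-1}(V) = ∅ ∈ τ ✓.
  V = {[x1=x4]}: π^{-1}(V) = {x1, x4} ∉ τ ✗.
  V = {[x2]}: π^{-1}(V) = {x2} ∈ τ ✓.
  V = {[x1=x4], [x2]}: π^{-1}(V) = {x1, x2, x4} ∉ τ ✗.
  V = {[x3=x5]}: π^{-1}(V) = {x3, x5} ∉ τ ✗.
  V = {[x1=x4], [x3=x5]}: π^{-1}(V) = {x1, x3, x4, x5} ∉ τ ✗.
  V = {[x2], [x3=x5]}: π^{-1}(V) = {x2, x3, x5} ∈ τ ✓.
  V = {[x1=x4], [x2], [x3=x5]}: π^{-1}(V) = {x1, x2, x3, x4, x5} ∈ τ ✓.
Open sets in the quotient: τ_Q = {{}, {[x2]}, {[x2], [x3=x5]}, {[x1=x4], [x2], [x3=x5]}} (4 elements).


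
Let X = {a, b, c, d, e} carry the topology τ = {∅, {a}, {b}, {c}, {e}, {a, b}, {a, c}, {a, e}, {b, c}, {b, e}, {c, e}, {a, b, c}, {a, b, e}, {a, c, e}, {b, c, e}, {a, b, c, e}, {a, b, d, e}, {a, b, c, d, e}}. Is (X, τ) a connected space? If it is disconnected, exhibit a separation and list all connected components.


(X, τ) is disconnected; components = [{c}, {a, b, d, e}].

Find clopen sets (U ∈ τ with X ∖ U ∈ τ):
  U = ∅, X ∖ U = {a, b, c, d, e} — both open, so U is clopen.
  U = {c}, X ∖ U = {a, b, d, e} — both open, so U is clopen.
  U = {a, b, d, e}, X ∖ U = {c} — both open, so U is clopen.
  U = {a, b, c, d, e}, X ∖ U = ∅ — both open, so U is clopen.
Nontrivial clopen(s) exist: e.g. {c}. So (X, τ) is disconnected.
Compute connected components by grouping points that agree on all clopens:
  component: {c}
  component: {a, b, d, e}


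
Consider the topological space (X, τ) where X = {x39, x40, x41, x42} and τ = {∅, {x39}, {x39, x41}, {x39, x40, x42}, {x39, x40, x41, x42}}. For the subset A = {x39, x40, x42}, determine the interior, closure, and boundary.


int(A) = {x39, x40, x42}, cl(A) = {x39, x40, x41, x42}, ∂A = {x41}.

Closed sets in (X, τ) are complements of opens:
  closed(X, τ) = {∅, {x41}, {x40, x42}, {x40, x41, x42}, {x39, x40, x41, x42}}.
int(A) = ⋃ {U ∈ τ : U ⊆ A}. Opens contained in A: ∅, {x39}, {x39, x40, x42}.
Taking the union of these: int(A) = {x39, x40, x42}.
cl(A) = ⋂ {C closed : A ⊆ C}. Closed sets containing A: {x39, x40, x41, x42}.
Intersecting these: cl(A) = {x39, x40, x41, x42}.
∂A = cl(A) ∖ int(A) = {x39, x40, x41, x42} ∖ {x39, x40, x42} = {x41}.


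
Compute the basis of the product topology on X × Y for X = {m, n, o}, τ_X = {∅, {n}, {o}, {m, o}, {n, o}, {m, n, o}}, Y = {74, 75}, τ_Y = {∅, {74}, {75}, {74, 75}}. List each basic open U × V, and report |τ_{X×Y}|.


Basis B = {∅ × ∅, {n} × {74}, {n} × {75}, {o} × {74}, {o} × {75}, {m, o} × {74}, {m, o} × {75}, {n} × {74, 75}, {n, o} × {74}, {n, o} × {75}, {o} × {74, 75}, {m, n, o} × {74}, {m, n, o} × {75}, {m, o} × {74, 75}, {n, o} × {74, 75}, {m, n, o} × {74, 75}}; |τ_{X×Y}| = 36.

Enumerate products U × V with U ∈ τ_X, V ∈ τ_Y (deduplicated):
  ∅ × ∅ = {} (∅)
  {n} × {74} = {(n,74)}
  {n} × {75} = {(n,75)}
  {o} × {74} = {(o,74)}
  {o} × {75} = {(o,75)}
  {m, o} × {74} = {(m,74), (o,74)}
  {m, o} × {75} = {(m,75), (o,75)}
  {n} × {74, 75} = {(n,74), (n,75)}
  {n, o} × {74} = {(n,74), (o,74)}
  {n, o} × {75} = {(n,75), (o,75)}
  {o} × {74, 75} = {(o,74), (o,75)}
  {m, n, o} × {74} = {(m,74), (n,74), (o,74)}
  {m, n, o} × {75} = {(m,75), (n,75), (o,75)}
  {m, o} × {74, 75} = {(m,74), (m,75), (o,74), (o,75)}
  {n, o} × {74, 75} = {(n,74), (n,75), (o,74), (o,75)}
  {m, n, o} × {74, 75} = {(m,74), (m,75), (n,74), (n,75), (o,74), (o,75)}
These 16 distinct sets form the basis B.
Close under arbitrary unions to get τ_{X×Y}; counting gives |τ_{X×Y}| = 36.


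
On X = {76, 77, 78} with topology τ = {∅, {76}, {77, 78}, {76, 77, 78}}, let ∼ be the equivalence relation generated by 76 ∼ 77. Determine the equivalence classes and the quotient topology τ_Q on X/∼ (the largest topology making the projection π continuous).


X/∼ = {[76=77], [78]}; |τ_Q| = 2.

Equivalence classes: [76=77], [78].
Quotient map π: X → X/∼ sends 76 ↦ [76=77], 77 ↦ [76=77], 78 ↦ [78].
For each subset V ⊆ X/∼, compute π^{-1}(V) ⊆ X and check whether π^{-1}(V) ∈ τ. V is open in τ_Q iff π^{-1}(V) ∈ τ.
  V = {}: π^{-1}(V) = ∅ ∈ τ ✓.
  V = {[76=77]}: π^{-1}(V) = {76, 77} ∉ τ ✗.
  V = {[78]}: π^{-1}(V) = {78} ∉ τ ✗.
  V = {[76=77], [78]}: π^{-1}(V) = {76, 77, 78} ∈ τ ✓.
Open sets in the quotient: τ_Q = {{}, {[76=77], [78]}} (2 elements).


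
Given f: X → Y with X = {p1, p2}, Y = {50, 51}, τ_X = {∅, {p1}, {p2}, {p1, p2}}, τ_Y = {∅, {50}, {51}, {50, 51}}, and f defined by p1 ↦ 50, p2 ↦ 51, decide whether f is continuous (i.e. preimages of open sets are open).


f IS continuous.

Compute f^{-1}(U) for each U ∈ τ_Y:
  U = ∅: f^{-1}(U) = ∅ ∈ τ_X ✓.
  U = {50}: f^{-1}(U) = {p1} ∈ τ_X ✓.
  U = {51}: f^{-1}(U) = {p2} ∈ τ_X ✓.
  U = {50, 51}: f^{-1}(U) = {p1, p2} ∈ τ_X ✓.
Every preimage lies in τ_X, so f IS continuous.


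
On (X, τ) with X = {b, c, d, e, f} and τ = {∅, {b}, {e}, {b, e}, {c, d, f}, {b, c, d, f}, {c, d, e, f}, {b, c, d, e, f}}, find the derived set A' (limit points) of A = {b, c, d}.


A' = {c, d, f}

For each x ∈ X, list the open sets U ∈ τ with x ∈ U, then check whether U ∩ (A ∖ {x}) ≠ ∅ for every such U.
  x = b: open {b} ∋ x has {b} ∩ (A ∖ {b}) = ∅, so x is NOT a limit point.
  x = c: opens ∋ x are {c, d, f}, {b, c, d, f}, {c, d, e, f}, {b, c, d, e, f}; each meets A ∖ {c}, so x IS a limit point.
  x = d: opens ∋ x are {c, d, f}, {b, c, d, f}, {c, d, e, f}, {b, c, d, e, f}; each meets A ∖ {d}, so x IS a limit point.
  x = e: open {e} ∋ x has {e} ∩ (A ∖ {e}) = ∅, so x is NOT a limit point.
  x = f: opens ∋ x are {c, d, f}, {b, c, d, f}, {c, d, e, f}, {b, c, d, e, f}; each meets A ∖ {f}, so x IS a limit point.
Collecting: A' = {c, d, f}.


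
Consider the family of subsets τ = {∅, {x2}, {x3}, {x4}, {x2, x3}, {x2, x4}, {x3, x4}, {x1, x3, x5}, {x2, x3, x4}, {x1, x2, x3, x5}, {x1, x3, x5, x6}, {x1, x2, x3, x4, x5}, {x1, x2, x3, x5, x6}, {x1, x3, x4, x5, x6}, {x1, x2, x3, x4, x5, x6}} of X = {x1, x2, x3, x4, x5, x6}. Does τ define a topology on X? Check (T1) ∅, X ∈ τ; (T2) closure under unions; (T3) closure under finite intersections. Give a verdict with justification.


τ is NOT a topology on X.

Axiom (T1): ∅ ∈ τ? Yes; X ∈ τ? Yes.
Axiom (T2/T3): check pairwise unions and intersections of members of τ.
Counterexample for (T2): {x4} ∪ {x1, x3, x5} = {x1, x3, x4, x5} ∉ τ. Therefore τ is NOT a topology.


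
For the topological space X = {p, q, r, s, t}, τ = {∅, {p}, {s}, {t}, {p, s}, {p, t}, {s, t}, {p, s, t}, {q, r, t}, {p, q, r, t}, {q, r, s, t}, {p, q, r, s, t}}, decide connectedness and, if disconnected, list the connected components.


(X, τ) is disconnected; components = [{p}, {s}, {q, r, t}].

Find clopen sets (U ∈ τ with X ∖ U ∈ τ):
  U = ∅, X ∖ U = {p, q, r, s, t} — both open, so U is clopen.
  U = {p}, X ∖ U = {q, r, s, t} — both open, so U is clopen.
  U = {s}, X ∖ U = {p, q, r, t} — both open, so U is clopen.
  U = {p, s}, X ∖ U = {q, r, t} — both open, so U is clopen.
  U = {q, r, t}, X ∖ U = {p, s} — both open, so U is clopen.
  U = {p, q, r, t}, X ∖ U = {s} — both open, so U is clopen.
  U = {q, r, s, t}, X ∖ U = {p} — both open, so U is clopen.
  U = {p, q, r, s, t}, X ∖ U = ∅ — both open, so U is clopen.
Nontrivial clopen(s) exist: e.g. {s}. So (X, τ) is disconnected.
Compute connected components by grouping points that agree on all clopens:
  component: {p}
  component: {s}
  component: {q, r, t}


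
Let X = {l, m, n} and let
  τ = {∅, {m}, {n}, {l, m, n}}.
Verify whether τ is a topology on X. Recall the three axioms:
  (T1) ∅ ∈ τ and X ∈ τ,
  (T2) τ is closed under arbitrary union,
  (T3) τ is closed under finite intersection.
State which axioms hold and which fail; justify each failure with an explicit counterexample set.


τ is NOT a topology on X.

Axiom (T1): ∅ ∈ τ? Yes; X ∈ τ? Yes.
Axiom (T2/T3): check pairwise unions and intersections of members of τ.
Counterexample for (T2): {m} ∪ {n} = {m, n} ∉ τ. Therefore τ is NOT a topology.
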